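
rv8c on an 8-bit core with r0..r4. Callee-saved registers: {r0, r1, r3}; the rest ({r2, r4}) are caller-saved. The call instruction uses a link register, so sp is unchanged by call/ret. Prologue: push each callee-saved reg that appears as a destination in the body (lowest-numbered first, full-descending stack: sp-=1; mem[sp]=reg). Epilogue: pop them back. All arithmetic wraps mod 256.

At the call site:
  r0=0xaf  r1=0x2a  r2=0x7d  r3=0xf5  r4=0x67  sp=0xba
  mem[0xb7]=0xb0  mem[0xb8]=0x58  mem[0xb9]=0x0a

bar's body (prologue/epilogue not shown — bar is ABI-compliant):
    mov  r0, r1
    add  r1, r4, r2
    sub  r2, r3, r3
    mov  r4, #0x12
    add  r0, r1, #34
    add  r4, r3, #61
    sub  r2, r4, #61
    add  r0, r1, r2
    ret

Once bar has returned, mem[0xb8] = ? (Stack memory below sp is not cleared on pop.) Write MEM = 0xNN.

MEM = 0x2a

prologue: push r0 -> mem[0xb9]=0xaf, sp=0xb9
prologue: push r1 -> mem[0xb8]=0x2a, sp=0xb8
body[0] mov  r0, r1 -> r0=0x2a
body[1] add  r1, r4, r2 -> r1=0xe4
body[2] sub  r2, r3, r3 -> r2=0x00
body[3] mov  r4, #0x12 -> r4=0x12
body[4] add  r0, r1, #34 -> r0=0x06
body[5] add  r4, r3, #61 -> r4=0x32
body[6] sub  r2, r4, #61 -> r2=0xf5
body[7] add  r0, r1, r2 -> r0=0xd9
epilogue: pop r1=0x2a, sp=0xb9
epilogue: pop r0=0xaf, sp=0xba
prologue pushed ['r0', 'r1'] at ['0xb9', '0xb8']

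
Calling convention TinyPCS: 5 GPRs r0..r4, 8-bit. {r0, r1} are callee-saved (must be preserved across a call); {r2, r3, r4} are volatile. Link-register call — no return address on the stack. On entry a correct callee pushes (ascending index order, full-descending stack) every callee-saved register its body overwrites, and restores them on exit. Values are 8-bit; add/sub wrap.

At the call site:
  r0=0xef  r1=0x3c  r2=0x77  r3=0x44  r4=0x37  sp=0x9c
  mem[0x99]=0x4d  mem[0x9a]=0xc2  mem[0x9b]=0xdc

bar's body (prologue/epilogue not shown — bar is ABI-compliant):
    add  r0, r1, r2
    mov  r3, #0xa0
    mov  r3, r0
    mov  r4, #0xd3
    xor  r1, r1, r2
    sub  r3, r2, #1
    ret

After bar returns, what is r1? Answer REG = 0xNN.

prologue: push r0 → mem[0x9b]=0xef, sp=0x9b
prologue: push r1 → mem[0x9a]=0x3c, sp=0x9a
body[0] add  r0, r1, r2 → r0=0xb3
body[1] mov  r3, #0xa0 → r3=0xa0
body[2] mov  r3, r0 → r3=0xb3
body[3] mov  r4, #0xd3 → r4=0xd3
body[4] xor  r1, r1, r2 → r1=0x4b
body[5] sub  r3, r2, #1 → r3=0x76
epilogue: pop r1=0x3c, sp=0x9b
epilogue: pop r0=0xef, sp=0x9c
r1 is callee-saved → restored

REG = 0x3c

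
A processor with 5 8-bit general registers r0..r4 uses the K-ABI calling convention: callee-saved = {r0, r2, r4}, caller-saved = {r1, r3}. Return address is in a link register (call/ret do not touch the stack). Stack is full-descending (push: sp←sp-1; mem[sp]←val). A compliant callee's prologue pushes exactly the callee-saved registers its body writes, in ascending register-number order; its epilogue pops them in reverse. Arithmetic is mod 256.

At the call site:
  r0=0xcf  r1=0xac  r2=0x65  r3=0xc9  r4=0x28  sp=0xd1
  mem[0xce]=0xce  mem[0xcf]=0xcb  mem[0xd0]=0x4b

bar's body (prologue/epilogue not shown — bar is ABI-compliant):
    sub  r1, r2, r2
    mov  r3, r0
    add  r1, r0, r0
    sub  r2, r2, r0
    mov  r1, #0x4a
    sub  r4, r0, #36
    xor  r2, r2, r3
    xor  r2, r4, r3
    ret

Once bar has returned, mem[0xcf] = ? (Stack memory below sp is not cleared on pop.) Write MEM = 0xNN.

prologue: push r2 -> mem[0xd0]=0x65, sp=0xd0
prologue: push r4 -> mem[0xcf]=0x28, sp=0xcf
body[0] sub  r1, r2, r2 -> r1=0x00
body[1] mov  r3, r0 -> r3=0xcf
body[2] add  r1, r0, r0 -> r1=0x9e
body[3] sub  r2, r2, r0 -> r2=0x96
body[4] mov  r1, #0x4a -> r1=0x4a
body[5] sub  r4, r0, #36 -> r4=0xab
body[6] xor  r2, r2, r3 -> r2=0x59
body[7] xor  r2, r4, r3 -> r2=0x64
epilogue: pop r4=0x28, sp=0xd0
epilogue: pop r2=0x65, sp=0xd1
prologue pushed ['r2', 'r4'] at ['0xd0', '0xcf']

MEM = 0x28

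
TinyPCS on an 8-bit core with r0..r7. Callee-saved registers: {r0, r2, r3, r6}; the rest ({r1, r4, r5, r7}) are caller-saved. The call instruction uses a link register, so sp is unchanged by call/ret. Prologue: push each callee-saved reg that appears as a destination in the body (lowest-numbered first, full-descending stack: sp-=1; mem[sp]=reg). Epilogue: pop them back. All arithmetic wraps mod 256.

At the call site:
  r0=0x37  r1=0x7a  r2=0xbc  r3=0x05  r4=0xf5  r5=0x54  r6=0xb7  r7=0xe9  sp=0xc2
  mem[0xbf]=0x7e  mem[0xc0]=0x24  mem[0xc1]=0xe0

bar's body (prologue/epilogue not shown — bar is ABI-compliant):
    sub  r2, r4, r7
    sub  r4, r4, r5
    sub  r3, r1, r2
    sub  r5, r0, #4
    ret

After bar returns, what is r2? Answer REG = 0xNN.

prologue: push r2 → mem[0xc1]=0xbc, sp=0xc1
prologue: push r3 → mem[0xc0]=0x05, sp=0xc0
body[0] sub  r2, r4, r7 → r2=0x0c
body[1] sub  r4, r4, r5 → r4=0xa1
body[2] sub  r3, r1, r2 → r3=0x6e
body[3] sub  r5, r0, #4 → r5=0x33
epilogue: pop r3=0x05, sp=0xc1
epilogue: pop r2=0xbc, sp=0xc2
r2 is callee-saved → restored

REG = 0xbc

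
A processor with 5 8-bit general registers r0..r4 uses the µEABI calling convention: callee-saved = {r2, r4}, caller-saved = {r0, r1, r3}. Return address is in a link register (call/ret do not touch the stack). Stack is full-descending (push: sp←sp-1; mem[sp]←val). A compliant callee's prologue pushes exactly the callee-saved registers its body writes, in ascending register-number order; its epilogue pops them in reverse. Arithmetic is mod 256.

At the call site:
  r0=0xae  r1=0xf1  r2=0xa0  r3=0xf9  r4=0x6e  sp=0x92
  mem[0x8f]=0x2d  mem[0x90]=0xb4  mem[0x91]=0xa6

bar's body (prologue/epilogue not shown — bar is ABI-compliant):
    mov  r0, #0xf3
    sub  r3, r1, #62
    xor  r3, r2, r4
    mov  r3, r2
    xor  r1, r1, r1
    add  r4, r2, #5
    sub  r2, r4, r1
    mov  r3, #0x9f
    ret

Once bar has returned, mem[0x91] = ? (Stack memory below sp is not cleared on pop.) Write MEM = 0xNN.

MEM = 0xa0

prologue: push r2 → mem[0x91]=0xa0, sp=0x91
prologue: push r4 → mem[0x90]=0x6e, sp=0x90
body[0] mov  r0, #0xf3 → r0=0xf3
body[1] sub  r3, r1, #62 → r3=0xb3
body[2] xor  r3, r2, r4 → r3=0xce
body[3] mov  r3, r2 → r3=0xa0
body[4] xor  r1, r1, r1 → r1=0x00
body[5] add  r4, r2, #5 → r4=0xa5
body[6] sub  r2, r4, r1 → r2=0xa5
body[7] mov  r3, #0x9f → r3=0x9f
epilogue: pop r4=0x6e, sp=0x91
epilogue: pop r2=0xa0, sp=0x92
prologue pushed ['r2', 'r4'] at ['0x91', '0x90']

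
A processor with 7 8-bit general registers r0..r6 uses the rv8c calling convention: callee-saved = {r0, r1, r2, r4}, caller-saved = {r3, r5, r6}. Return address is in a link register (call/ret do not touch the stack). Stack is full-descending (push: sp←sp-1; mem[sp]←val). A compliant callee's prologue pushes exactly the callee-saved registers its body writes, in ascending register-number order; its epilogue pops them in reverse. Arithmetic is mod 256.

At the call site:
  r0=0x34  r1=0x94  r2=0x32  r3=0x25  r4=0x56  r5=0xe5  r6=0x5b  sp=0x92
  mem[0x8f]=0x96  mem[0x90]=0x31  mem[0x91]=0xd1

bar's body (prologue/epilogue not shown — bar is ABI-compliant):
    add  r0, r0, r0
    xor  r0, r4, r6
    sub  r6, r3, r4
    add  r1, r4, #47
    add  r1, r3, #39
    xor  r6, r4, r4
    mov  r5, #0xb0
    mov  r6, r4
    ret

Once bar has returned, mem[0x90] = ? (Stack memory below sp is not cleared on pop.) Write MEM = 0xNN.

prologue: push r0 → mem[0x91]=0x34, sp=0x91
prologue: push r1 → mem[0x90]=0x94, sp=0x90
body[0] add  r0, r0, r0 → r0=0x68
body[1] xor  r0, r4, r6 → r0=0x0d
body[2] sub  r6, r3, r4 → r6=0xcf
body[3] add  r1, r4, #47 → r1=0x85
body[4] add  r1, r3, #39 → r1=0x4c
body[5] xor  r6, r4, r4 → r6=0x00
body[6] mov  r5, #0xb0 → r5=0xb0
body[7] mov  r6, r4 → r6=0x56
epilogue: pop r1=0x94, sp=0x91
epilogue: pop r0=0x34, sp=0x92
prologue pushed ['r0', 'r1'] at ['0x91', '0x90']

MEM = 0x94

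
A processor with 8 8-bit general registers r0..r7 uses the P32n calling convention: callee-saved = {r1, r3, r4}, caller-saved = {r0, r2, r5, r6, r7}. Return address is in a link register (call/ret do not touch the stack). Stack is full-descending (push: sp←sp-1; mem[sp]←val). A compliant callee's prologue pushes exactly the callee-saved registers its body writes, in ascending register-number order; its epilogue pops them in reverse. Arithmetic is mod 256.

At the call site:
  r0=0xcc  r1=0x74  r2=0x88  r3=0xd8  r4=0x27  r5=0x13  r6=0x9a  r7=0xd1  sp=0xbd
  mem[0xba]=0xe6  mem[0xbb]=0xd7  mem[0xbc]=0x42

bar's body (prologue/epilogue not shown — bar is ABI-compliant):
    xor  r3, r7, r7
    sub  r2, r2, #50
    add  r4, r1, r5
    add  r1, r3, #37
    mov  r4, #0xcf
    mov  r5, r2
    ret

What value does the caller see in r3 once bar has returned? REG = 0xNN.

prologue: push r1 -> mem[0xbc]=0x74, sp=0xbc
prologue: push r3 -> mem[0xbb]=0xd8, sp=0xbb
prologue: push r4 -> mem[0xba]=0x27, sp=0xba
body[0] xor  r3, r7, r7 -> r3=0x00
body[1] sub  r2, r2, #50 -> r2=0x56
body[2] add  r4, r1, r5 -> r4=0x87
body[3] add  r1, r3, #37 -> r1=0x25
body[4] mov  r4, #0xcf -> r4=0xcf
body[5] mov  r5, r2 -> r5=0x56
epilogue: pop r4=0x27, sp=0xbb
epilogue: pop r3=0xd8, sp=0xbc
epilogue: pop r1=0x74, sp=0xbd
r3 is callee-saved -> restored

REG = 0xd8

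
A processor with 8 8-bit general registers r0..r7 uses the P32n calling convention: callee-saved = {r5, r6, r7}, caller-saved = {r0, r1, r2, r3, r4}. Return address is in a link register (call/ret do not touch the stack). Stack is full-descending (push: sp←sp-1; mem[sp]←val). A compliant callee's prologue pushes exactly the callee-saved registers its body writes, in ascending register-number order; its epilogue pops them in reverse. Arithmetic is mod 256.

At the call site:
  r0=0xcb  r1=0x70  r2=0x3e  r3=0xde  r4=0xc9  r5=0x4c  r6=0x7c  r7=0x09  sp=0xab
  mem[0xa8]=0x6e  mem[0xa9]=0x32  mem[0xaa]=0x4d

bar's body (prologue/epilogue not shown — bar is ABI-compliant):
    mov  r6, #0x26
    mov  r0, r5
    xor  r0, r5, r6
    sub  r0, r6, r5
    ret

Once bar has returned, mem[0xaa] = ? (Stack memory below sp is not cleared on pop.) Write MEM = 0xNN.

prologue: push r6 → mem[0xaa]=0x7c, sp=0xaa
body[0] mov  r6, #0x26 → r6=0x26
body[1] mov  r0, r5 → r0=0x4c
body[2] xor  r0, r5, r6 → r0=0x6a
body[3] sub  r0, r6, r5 → r0=0xda
epilogue: pop r6=0x7c, sp=0xab
prologue pushed ['r6'] at ['0xaa']

MEM = 0x7c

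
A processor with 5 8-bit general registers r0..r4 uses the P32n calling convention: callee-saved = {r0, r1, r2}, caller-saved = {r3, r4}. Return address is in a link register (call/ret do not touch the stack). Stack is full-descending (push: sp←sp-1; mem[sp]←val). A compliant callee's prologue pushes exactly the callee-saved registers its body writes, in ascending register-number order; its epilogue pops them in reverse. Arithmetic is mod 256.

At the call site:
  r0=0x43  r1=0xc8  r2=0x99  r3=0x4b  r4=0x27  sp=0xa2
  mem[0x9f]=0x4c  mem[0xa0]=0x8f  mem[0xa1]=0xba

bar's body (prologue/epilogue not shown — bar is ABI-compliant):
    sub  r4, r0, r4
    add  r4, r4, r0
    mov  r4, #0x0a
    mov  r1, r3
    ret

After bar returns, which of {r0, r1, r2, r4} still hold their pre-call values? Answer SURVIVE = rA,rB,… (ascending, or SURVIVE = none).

SURVIVE = r0,r1,r2

prologue: push r1 -> mem[0xa1]=0xc8, sp=0xa1
body[0] sub  r4, r0, r4 -> r4=0x1c
body[1] add  r4, r4, r0 -> r4=0x5f
body[2] mov  r4, #0x0a -> r4=0x0a
body[3] mov  r1, r3 -> r1=0x4b
epilogue: pop r1=0xc8, sp=0xa2
r0: callee-saved, written=False
r1: callee-saved, written=True
r2: callee-saved, written=False
r4: caller-saved, written=True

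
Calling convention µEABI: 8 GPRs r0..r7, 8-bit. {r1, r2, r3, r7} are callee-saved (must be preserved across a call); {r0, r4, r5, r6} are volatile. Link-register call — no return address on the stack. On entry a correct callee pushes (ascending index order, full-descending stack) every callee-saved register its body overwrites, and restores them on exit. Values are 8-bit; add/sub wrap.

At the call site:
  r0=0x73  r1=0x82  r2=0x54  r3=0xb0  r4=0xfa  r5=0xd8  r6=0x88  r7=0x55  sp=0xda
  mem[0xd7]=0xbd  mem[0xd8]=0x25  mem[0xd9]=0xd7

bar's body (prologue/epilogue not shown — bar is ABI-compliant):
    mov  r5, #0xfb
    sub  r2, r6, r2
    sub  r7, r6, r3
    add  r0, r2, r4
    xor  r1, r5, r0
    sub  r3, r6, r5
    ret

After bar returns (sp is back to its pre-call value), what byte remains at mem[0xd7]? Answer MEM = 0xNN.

MEM = 0xb0

prologue: push r1 -> mem[0xd9]=0x82, sp=0xd9
prologue: push r2 -> mem[0xd8]=0x54, sp=0xd8
prologue: push r3 -> mem[0xd7]=0xb0, sp=0xd7
prologue: push r7 -> mem[0xd6]=0x55, sp=0xd6
body[0] mov  r5, #0xfb -> r5=0xfb
body[1] sub  r2, r6, r2 -> r2=0x34
body[2] sub  r7, r6, r3 -> r7=0xd8
body[3] add  r0, r2, r4 -> r0=0x2e
body[4] xor  r1, r5, r0 -> r1=0xd5
body[5] sub  r3, r6, r5 -> r3=0x8d
epilogue: pop r7=0x55, sp=0xd7
epilogue: pop r3=0xb0, sp=0xd8
epilogue: pop r2=0x54, sp=0xd9
epilogue: pop r1=0x82, sp=0xda
prologue pushed ['r1', 'r2', 'r3', 'r7'] at ['0xd9', '0xd8', '0xd7', '0xd6']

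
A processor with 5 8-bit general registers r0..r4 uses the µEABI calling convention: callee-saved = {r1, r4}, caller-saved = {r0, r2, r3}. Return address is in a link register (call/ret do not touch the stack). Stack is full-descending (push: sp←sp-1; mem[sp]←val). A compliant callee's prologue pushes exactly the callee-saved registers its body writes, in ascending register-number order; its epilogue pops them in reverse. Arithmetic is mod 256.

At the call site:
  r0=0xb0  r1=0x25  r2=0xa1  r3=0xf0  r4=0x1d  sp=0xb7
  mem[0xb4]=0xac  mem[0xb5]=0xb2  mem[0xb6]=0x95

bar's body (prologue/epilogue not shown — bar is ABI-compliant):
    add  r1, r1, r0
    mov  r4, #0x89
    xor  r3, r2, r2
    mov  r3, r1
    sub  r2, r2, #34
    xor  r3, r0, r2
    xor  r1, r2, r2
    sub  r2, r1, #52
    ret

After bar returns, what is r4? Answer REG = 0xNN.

REG = 0x1d

prologue: push r1 -> mem[0xb6]=0x25, sp=0xb6
prologue: push r4 -> mem[0xb5]=0x1d, sp=0xb5
body[0] add  r1, r1, r0 -> r1=0xd5
body[1] mov  r4, #0x89 -> r4=0x89
body[2] xor  r3, r2, r2 -> r3=0x00
body[3] mov  r3, r1 -> r3=0xd5
body[4] sub  r2, r2, #34 -> r2=0x7f
body[5] xor  r3, r0, r2 -> r3=0xcf
body[6] xor  r1, r2, r2 -> r1=0x00
body[7] sub  r2, r1, #52 -> r2=0xcc
epilogue: pop r4=0x1d, sp=0xb6
epilogue: pop r1=0x25, sp=0xb7
r4 is callee-saved -> restored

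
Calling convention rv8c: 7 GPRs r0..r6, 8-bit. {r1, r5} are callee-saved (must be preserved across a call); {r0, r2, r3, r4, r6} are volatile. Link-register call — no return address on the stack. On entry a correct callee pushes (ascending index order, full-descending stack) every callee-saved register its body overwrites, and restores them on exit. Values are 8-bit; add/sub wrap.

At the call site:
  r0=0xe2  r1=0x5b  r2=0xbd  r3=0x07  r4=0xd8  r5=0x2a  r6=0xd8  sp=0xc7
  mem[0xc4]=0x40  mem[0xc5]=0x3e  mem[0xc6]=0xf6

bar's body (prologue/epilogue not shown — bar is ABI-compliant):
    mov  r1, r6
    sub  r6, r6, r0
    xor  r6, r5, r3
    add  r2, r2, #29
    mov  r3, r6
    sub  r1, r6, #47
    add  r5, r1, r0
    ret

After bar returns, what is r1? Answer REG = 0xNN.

REG = 0x5b

prologue: push r1 → mem[0xc6]=0x5b, sp=0xc6
prologue: push r5 → mem[0xc5]=0x2a, sp=0xc5
body[0] mov  r1, r6 → r1=0xd8
body[1] sub  r6, r6, r0 → r6=0xf6
body[2] xor  r6, r5, r3 → r6=0x2d
body[3] add  r2, r2, #29 → r2=0xda
body[4] mov  r3, r6 → r3=0x2d
body[5] sub  r1, r6, #47 → r1=0xfe
body[6] add  r5, r1, r0 → r5=0xe0
epilogue: pop r5=0x2a, sp=0xc6
epilogue: pop r1=0x5b, sp=0xc7
r1 is callee-saved → restored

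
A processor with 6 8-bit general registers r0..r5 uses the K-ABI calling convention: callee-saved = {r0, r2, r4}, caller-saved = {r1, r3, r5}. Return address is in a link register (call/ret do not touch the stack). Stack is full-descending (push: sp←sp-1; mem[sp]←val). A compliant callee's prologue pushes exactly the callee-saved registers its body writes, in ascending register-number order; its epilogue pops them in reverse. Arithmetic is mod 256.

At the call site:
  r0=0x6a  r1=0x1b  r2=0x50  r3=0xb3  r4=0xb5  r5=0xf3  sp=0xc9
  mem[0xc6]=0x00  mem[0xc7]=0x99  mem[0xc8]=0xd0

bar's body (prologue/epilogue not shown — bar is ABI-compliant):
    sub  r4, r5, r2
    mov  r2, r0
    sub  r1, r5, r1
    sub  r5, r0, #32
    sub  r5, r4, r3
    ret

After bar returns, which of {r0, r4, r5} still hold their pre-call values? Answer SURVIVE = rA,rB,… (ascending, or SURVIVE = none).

prologue: push r2 → mem[0xc8]=0x50, sp=0xc8
prologue: push r4 → mem[0xc7]=0xb5, sp=0xc7
body[0] sub  r4, r5, r2 → r4=0xa3
body[1] mov  r2, r0 → r2=0x6a
body[2] sub  r1, r5, r1 → r1=0xd8
body[3] sub  r5, r0, #32 → r5=0x4a
body[4] sub  r5, r4, r3 → r5=0xf0
epilogue: pop r4=0xb5, sp=0xc8
epilogue: pop r2=0x50, sp=0xc9
r0: callee-saved, written=False
r4: callee-saved, written=True
r5: caller-saved, written=True

SURVIVE = r0,r4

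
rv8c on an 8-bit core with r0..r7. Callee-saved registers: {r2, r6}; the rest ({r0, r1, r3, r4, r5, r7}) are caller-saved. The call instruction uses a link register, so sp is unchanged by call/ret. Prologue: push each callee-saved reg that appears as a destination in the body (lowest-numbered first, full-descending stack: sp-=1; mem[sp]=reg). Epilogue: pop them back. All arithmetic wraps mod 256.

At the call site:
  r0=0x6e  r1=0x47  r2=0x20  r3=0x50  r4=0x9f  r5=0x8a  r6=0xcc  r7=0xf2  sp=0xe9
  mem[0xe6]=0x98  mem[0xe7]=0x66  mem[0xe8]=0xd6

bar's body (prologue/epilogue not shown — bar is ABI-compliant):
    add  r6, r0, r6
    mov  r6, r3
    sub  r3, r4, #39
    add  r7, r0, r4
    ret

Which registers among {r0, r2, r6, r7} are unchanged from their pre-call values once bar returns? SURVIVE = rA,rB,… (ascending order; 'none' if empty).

prologue: push r6 -> mem[0xe8]=0xcc, sp=0xe8
body[0] add  r6, r0, r6 -> r6=0x3a
body[1] mov  r6, r3 -> r6=0x50
body[2] sub  r3, r4, #39 -> r3=0x78
body[3] add  r7, r0, r4 -> r7=0x0d
epilogue: pop r6=0xcc, sp=0xe9
r0: caller-saved, written=False
r2: callee-saved, written=False
r6: callee-saved, written=True
r7: caller-saved, written=True

SURVIVE = r0,r2,r6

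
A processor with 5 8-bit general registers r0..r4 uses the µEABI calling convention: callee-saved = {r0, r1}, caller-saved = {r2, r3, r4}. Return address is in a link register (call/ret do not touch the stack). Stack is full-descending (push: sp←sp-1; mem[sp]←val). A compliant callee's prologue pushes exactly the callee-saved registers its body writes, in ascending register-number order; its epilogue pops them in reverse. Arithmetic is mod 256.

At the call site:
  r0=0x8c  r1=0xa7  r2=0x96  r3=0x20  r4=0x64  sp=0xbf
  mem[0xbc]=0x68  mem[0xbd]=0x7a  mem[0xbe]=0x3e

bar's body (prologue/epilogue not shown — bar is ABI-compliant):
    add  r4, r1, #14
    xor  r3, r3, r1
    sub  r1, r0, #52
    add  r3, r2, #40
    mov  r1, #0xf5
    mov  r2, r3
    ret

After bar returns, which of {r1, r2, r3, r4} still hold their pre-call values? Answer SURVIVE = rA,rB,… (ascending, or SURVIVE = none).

prologue: push r1 → mem[0xbe]=0xa7, sp=0xbe
body[0] add  r4, r1, #14 → r4=0xb5
body[1] xor  r3, r3, r1 → r3=0x87
body[2] sub  r1, r0, #52 → r1=0x58
body[3] add  r3, r2, #40 → r3=0xbe
body[4] mov  r1, #0xf5 → r1=0xf5
body[5] mov  r2, r3 → r2=0xbe
epilogue: pop r1=0xa7, sp=0xbf
r1: callee-saved, written=True
r2: caller-saved, written=True
r3: caller-saved, written=True
r4: caller-saved, written=True

SURVIVE = r1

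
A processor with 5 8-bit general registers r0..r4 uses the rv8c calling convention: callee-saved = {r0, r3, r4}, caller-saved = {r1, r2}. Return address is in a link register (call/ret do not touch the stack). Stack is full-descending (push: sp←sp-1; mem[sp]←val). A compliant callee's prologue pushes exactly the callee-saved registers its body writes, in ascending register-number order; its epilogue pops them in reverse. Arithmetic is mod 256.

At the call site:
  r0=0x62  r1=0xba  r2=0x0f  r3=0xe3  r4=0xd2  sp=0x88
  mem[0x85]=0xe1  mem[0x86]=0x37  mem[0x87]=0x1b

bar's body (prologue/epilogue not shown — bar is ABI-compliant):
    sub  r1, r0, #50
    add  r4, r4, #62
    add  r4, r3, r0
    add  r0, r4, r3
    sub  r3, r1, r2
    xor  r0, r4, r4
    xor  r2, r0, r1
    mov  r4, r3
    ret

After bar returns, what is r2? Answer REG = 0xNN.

prologue: push r0 → mem[0x87]=0x62, sp=0x87
prologue: push r3 → mem[0x86]=0xe3, sp=0x86
prologue: push r4 → mem[0x85]=0xd2, sp=0x85
body[0] sub  r1, r0, #50 → r1=0x30
body[1] add  r4, r4, #62 → r4=0x10
body[2] add  r4, r3, r0 → r4=0x45
body[3] add  r0, r4, r3 → r0=0x28
body[4] sub  r3, r1, r2 → r3=0x21
body[5] xor  r0, r4, r4 → r0=0x00
body[6] xor  r2, r0, r1 → r2=0x30
body[7] mov  r4, r3 → r4=0x21
epilogue: pop r4=0xd2, sp=0x86
epilogue: pop r3=0xe3, sp=0x87
epilogue: pop r0=0x62, sp=0x88
r2 is caller-saved → body value

REG = 0x30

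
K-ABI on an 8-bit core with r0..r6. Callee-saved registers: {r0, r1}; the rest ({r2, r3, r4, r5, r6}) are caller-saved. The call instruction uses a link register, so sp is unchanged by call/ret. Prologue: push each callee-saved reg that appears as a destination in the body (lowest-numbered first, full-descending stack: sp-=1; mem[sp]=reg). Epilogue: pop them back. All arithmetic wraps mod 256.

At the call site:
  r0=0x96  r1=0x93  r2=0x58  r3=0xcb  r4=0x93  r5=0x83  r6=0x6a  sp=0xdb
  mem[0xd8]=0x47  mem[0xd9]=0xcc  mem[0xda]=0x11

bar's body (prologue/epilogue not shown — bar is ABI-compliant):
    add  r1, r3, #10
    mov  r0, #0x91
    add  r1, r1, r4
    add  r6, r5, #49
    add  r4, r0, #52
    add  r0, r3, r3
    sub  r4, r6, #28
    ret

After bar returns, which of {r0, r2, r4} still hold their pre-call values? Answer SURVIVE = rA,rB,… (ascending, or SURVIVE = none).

SURVIVE = r0,r2

prologue: push r0 → mem[0xda]=0x96, sp=0xda
prologue: push r1 → mem[0xd9]=0x93, sp=0xd9
body[0] add  r1, r3, #10 → r1=0xd5
body[1] mov  r0, #0x91 → r0=0x91
body[2] add  r1, r1, r4 → r1=0x68
body[3] add  r6, r5, #49 → r6=0xb4
body[4] add  r4, r0, #52 → r4=0xc5
body[5] add  r0, r3, r3 → r0=0x96
body[6] sub  r4, r6, #28 → r4=0x98
epilogue: pop r1=0x93, sp=0xda
epilogue: pop r0=0x96, sp=0xdb
r0: callee-saved, written=True
r2: caller-saved, written=False
r4: caller-saved, written=True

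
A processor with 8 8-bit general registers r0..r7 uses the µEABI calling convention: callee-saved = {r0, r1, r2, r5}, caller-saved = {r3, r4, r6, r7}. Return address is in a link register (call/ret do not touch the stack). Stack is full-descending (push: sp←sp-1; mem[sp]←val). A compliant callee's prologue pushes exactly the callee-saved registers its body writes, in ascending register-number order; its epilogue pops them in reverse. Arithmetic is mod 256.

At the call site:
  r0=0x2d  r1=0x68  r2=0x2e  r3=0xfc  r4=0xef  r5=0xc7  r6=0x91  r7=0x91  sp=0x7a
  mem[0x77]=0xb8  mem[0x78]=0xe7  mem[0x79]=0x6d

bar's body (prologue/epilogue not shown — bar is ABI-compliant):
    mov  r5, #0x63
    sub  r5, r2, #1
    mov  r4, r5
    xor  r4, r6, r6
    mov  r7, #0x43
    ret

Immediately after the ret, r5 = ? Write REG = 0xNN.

prologue: push r5 → mem[0x79]=0xc7, sp=0x79
body[0] mov  r5, #0x63 → r5=0x63
body[1] sub  r5, r2, #1 → r5=0x2d
body[2] mov  r4, r5 → r4=0x2d
body[3] xor  r4, r6, r6 → r4=0x00
body[4] mov  r7, #0x43 → r7=0x43
epilogue: pop r5=0xc7, sp=0x7a
r5 is callee-saved → restored

REG = 0xc7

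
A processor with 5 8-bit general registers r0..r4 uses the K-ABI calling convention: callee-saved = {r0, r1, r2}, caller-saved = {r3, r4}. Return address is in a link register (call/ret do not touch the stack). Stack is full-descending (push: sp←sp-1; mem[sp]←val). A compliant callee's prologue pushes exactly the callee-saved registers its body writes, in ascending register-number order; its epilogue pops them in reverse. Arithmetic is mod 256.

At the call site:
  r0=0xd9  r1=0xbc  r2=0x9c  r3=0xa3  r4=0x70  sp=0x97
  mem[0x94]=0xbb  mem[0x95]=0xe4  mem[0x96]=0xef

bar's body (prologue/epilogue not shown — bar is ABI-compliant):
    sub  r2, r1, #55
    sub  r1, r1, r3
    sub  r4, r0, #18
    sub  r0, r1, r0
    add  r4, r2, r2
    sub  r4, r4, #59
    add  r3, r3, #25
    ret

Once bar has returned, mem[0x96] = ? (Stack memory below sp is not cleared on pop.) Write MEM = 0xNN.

prologue: push r0 -> mem[0x96]=0xd9, sp=0x96
prologue: push r1 -> mem[0x95]=0xbc, sp=0x95
prologue: push r2 -> mem[0x94]=0x9c, sp=0x94
body[0] sub  r2, r1, #55 -> r2=0x85
body[1] sub  r1, r1, r3 -> r1=0x19
body[2] sub  r4, r0, #18 -> r4=0xc7
body[3] sub  r0, r1, r0 -> r0=0x40
body[4] add  r4, r2, r2 -> r4=0x0a
body[5] sub  r4, r4, #59 -> r4=0xcf
body[6] add  r3, r3, #25 -> r3=0xbc
epilogue: pop r2=0x9c, sp=0x95
epilogue: pop r1=0xbc, sp=0x96
epilogue: pop r0=0xd9, sp=0x97
prologue pushed ['r0', 'r1', 'r2'] at ['0x96', '0x95', '0x94']

MEM = 0xd9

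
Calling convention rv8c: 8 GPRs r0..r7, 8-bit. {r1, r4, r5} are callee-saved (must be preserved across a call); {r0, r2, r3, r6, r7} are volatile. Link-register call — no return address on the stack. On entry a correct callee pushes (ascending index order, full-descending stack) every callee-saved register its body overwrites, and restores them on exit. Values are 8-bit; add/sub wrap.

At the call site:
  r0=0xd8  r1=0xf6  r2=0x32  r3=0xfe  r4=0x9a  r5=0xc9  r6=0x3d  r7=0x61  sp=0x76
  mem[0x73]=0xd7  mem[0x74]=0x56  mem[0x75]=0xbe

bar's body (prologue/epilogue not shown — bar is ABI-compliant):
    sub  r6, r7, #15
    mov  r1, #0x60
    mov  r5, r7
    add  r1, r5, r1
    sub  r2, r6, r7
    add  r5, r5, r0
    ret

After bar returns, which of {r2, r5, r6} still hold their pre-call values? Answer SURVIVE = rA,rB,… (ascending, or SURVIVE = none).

SURVIVE = r5

prologue: push r1 → mem[0x75]=0xf6, sp=0x75
prologue: push r5 → mem[0x74]=0xc9, sp=0x74
body[0] sub  r6, r7, #15 → r6=0x52
body[1] mov  r1, #0x60 → r1=0x60
body[2] mov  r5, r7 → r5=0x61
body[3] add  r1, r5, r1 → r1=0xc1
body[4] sub  r2, r6, r7 → r2=0xf1
body[5] add  r5, r5, r0 → r5=0x39
epilogue: pop r5=0xc9, sp=0x75
epilogue: pop r1=0xf6, sp=0x76
r2: caller-saved, written=True
r5: callee-saved, written=True
r6: caller-saved, written=True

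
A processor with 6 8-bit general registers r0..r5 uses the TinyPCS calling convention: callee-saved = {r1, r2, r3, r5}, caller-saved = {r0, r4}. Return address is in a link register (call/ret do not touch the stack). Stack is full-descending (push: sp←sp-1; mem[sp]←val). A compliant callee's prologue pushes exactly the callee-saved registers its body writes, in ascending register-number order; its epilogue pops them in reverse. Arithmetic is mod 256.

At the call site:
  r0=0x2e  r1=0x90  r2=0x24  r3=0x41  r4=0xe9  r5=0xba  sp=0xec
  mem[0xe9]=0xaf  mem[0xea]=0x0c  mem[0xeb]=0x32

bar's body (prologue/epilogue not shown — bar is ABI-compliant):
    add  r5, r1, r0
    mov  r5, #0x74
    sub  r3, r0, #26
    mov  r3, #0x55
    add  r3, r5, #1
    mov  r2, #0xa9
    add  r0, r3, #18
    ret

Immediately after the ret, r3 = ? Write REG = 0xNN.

prologue: push r2 → mem[0xeb]=0x24, sp=0xeb
prologue: push r3 → mem[0xea]=0x41, sp=0xea
prologue: push r5 → mem[0xe9]=0xba, sp=0xe9
body[0] add  r5, r1, r0 → r5=0xbe
body[1] mov  r5, #0x74 → r5=0x74
body[2] sub  r3, r0, #26 → r3=0x14
body[3] mov  r3, #0x55 → r3=0x55
body[4] add  r3, r5, #1 → r3=0x75
body[5] mov  r2, #0xa9 → r2=0xa9
body[6] add  r0, r3, #18 → r0=0x87
epilogue: pop r5=0xba, sp=0xea
epilogue: pop r3=0x41, sp=0xeb
epilogue: pop r2=0x24, sp=0xec
r3 is callee-saved → restored

REG = 0x41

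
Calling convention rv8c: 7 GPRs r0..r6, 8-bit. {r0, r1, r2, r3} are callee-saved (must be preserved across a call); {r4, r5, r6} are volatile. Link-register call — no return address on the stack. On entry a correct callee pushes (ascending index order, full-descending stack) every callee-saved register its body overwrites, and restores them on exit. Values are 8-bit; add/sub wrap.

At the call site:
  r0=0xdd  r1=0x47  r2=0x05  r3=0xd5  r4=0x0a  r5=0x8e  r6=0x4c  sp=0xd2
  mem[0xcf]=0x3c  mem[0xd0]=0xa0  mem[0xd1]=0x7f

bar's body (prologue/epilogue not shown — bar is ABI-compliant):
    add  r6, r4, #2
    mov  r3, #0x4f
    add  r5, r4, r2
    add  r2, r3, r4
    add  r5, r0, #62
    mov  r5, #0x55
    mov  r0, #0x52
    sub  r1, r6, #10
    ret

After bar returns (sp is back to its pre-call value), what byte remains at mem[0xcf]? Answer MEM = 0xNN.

MEM = 0x05

prologue: push r0 → mem[0xd1]=0xdd, sp=0xd1
prologue: push r1 → mem[0xd0]=0x47, sp=0xd0
prologue: push r2 → mem[0xcf]=0x05, sp=0xcf
prologue: push r3 → mem[0xce]=0xd5, sp=0xce
body[0] add  r6, r4, #2 → r6=0x0c
body[1] mov  r3, #0x4f → r3=0x4f
body[2] add  r5, r4, r2 → r5=0x0f
body[3] add  r2, r3, r4 → r2=0x59
body[4] add  r5, r0, #62 → r5=0x1b
body[5] mov  r5, #0x55 → r5=0x55
body[6] mov  r0, #0x52 → r0=0x52
body[7] sub  r1, r6, #10 → r1=0x02
epilogue: pop r3=0xd5, sp=0xcf
epilogue: pop r2=0x05, sp=0xd0
epilogue: pop r1=0x47, sp=0xd1
epilogue: pop r0=0xdd, sp=0xd2
prologue pushed ['r0', 'r1', 'r2', 'r3'] at ['0xd1', '0xd0', '0xcf', '0xce']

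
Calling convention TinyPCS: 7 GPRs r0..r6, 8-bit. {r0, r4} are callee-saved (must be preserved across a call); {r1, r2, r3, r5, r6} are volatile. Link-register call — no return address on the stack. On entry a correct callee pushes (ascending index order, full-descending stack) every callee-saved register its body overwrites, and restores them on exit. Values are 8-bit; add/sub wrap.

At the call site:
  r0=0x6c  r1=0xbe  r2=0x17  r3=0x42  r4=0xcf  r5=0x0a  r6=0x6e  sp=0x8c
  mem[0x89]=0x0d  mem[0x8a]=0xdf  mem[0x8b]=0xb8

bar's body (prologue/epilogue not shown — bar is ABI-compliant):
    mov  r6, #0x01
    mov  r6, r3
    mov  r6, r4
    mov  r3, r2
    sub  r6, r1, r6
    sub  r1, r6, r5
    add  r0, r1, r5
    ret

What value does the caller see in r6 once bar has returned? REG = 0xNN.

prologue: push r0 → mem[0x8b]=0x6c, sp=0x8b
body[0] mov  r6, #0x01 → r6=0x01
body[1] mov  r6, r3 → r6=0x42
body[2] mov  r6, r4 → r6=0xcf
body[3] mov  r3, r2 → r3=0x17
body[4] sub  r6, r1, r6 → r6=0xef
body[5] sub  r1, r6, r5 → r1=0xe5
body[6] add  r0, r1, r5 → r0=0xef
epilogue: pop r0=0x6c, sp=0x8c
r6 is caller-saved → body value

REG = 0xef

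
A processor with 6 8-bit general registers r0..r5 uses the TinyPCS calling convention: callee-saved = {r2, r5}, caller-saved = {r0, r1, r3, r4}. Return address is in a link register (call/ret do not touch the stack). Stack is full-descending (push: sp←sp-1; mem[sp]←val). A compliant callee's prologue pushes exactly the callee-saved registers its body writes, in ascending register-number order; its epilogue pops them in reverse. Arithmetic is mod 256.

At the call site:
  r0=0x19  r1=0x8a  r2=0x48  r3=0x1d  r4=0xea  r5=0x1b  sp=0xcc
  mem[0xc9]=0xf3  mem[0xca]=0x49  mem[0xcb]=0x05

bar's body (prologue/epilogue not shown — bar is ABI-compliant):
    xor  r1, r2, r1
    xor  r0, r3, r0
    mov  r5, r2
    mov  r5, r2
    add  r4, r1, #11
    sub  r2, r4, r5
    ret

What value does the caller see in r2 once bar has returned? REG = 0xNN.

REG = 0x48

prologue: push r2 -> mem[0xcb]=0x48, sp=0xcb
prologue: push r5 -> mem[0xca]=0x1b, sp=0xca
body[0] xor  r1, r2, r1 -> r1=0xc2
body[1] xor  r0, r3, r0 -> r0=0x04
body[2] mov  r5, r2 -> r5=0x48
body[3] mov  r5, r2 -> r5=0x48
body[4] add  r4, r1, #11 -> r4=0xcd
body[5] sub  r2, r4, r5 -> r2=0x85
epilogue: pop r5=0x1b, sp=0xcb
epilogue: pop r2=0x48, sp=0xcc
r2 is callee-saved -> restored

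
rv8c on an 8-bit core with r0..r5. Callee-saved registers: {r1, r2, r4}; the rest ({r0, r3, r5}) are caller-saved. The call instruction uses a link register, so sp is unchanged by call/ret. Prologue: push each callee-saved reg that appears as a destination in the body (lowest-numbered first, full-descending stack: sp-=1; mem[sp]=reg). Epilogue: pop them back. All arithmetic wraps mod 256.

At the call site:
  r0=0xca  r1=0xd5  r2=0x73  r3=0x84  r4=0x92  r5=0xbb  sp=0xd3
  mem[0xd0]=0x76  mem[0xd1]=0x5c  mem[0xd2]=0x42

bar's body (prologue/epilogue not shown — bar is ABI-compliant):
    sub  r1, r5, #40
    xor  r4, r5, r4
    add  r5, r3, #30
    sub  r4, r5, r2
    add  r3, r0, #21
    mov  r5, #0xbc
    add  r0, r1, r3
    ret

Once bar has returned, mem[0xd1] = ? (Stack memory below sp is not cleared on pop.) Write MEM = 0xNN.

MEM = 0x92

prologue: push r1 → mem[0xd2]=0xd5, sp=0xd2
prologue: push r4 → mem[0xd1]=0x92, sp=0xd1
body[0] sub  r1, r5, #40 → r1=0x93
body[1] xor  r4, r5, r4 → r4=0x29
body[2] add  r5, r3, #30 → r5=0xa2
body[3] sub  r4, r5, r2 → r4=0x2f
body[4] add  r3, r0, #21 → r3=0xdf
body[5] mov  r5, #0xbc → r5=0xbc
body[6] add  r0, r1, r3 → r0=0x72
epilogue: pop r4=0x92, sp=0xd2
epilogue: pop r1=0xd5, sp=0xd3
prologue pushed ['r1', 'r4'] at ['0xd2', '0xd1']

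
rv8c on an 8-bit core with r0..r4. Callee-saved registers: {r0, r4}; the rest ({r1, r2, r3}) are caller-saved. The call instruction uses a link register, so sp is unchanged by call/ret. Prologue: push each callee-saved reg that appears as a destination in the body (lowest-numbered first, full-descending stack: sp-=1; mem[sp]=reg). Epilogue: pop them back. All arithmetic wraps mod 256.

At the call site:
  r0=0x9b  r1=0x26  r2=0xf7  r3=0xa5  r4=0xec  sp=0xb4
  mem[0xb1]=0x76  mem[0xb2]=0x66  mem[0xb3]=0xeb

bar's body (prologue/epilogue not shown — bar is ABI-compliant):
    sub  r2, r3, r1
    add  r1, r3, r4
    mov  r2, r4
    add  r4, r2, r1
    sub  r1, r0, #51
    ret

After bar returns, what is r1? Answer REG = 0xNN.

REG = 0x68

prologue: push r4 -> mem[0xb3]=0xec, sp=0xb3
body[0] sub  r2, r3, r1 -> r2=0x7f
body[1] add  r1, r3, r4 -> r1=0x91
body[2] mov  r2, r4 -> r2=0xec
body[3] add  r4, r2, r1 -> r4=0x7d
body[4] sub  r1, r0, #51 -> r1=0x68
epilogue: pop r4=0xec, sp=0xb4
r1 is caller-saved -> body value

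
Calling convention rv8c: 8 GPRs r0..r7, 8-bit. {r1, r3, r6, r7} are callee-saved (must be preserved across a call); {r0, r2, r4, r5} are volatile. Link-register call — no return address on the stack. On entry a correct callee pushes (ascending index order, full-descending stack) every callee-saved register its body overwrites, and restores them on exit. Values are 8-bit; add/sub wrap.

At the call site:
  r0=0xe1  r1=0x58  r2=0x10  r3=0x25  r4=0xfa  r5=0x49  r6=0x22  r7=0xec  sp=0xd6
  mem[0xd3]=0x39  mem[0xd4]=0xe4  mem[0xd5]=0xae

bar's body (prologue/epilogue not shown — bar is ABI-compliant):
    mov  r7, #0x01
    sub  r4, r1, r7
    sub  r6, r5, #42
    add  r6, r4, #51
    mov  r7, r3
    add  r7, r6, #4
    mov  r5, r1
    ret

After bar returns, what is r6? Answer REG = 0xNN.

REG = 0x22

prologue: push r6 -> mem[0xd5]=0x22, sp=0xd5
prologue: push r7 -> mem[0xd4]=0xec, sp=0xd4
body[0] mov  r7, #0x01 -> r7=0x01
body[1] sub  r4, r1, r7 -> r4=0x57
body[2] sub  r6, r5, #42 -> r6=0x1f
body[3] add  r6, r4, #51 -> r6=0x8a
body[4] mov  r7, r3 -> r7=0x25
body[5] add  r7, r6, #4 -> r7=0x8e
body[6] mov  r5, r1 -> r5=0x58
epilogue: pop r7=0xec, sp=0xd5
epilogue: pop r6=0x22, sp=0xd6
r6 is callee-saved -> restored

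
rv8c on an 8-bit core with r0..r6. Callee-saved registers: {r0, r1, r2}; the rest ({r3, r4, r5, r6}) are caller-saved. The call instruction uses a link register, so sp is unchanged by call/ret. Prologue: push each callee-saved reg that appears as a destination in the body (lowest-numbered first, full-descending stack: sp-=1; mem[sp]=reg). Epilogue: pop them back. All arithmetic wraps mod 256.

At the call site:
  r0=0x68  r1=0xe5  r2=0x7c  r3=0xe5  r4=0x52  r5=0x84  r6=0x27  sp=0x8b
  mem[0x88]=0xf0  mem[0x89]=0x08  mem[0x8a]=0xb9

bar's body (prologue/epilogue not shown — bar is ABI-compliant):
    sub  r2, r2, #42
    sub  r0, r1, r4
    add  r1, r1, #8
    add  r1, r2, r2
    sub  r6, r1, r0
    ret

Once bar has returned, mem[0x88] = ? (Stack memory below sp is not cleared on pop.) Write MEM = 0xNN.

MEM = 0x7c

prologue: push r0 -> mem[0x8a]=0x68, sp=0x8a
prologue: push r1 -> mem[0x89]=0xe5, sp=0x89
prologue: push r2 -> mem[0x88]=0x7c, sp=0x88
body[0] sub  r2, r2, #42 -> r2=0x52
body[1] sub  r0, r1, r4 -> r0=0x93
body[2] add  r1, r1, #8 -> r1=0xed
body[3] add  r1, r2, r2 -> r1=0xa4
body[4] sub  r6, r1, r0 -> r6=0x11
epilogue: pop r2=0x7c, sp=0x89
epilogue: pop r1=0xe5, sp=0x8a
epilogue: pop r0=0x68, sp=0x8b
prologue pushed ['r0', 'r1', 'r2'] at ['0x8a', '0x89', '0x88']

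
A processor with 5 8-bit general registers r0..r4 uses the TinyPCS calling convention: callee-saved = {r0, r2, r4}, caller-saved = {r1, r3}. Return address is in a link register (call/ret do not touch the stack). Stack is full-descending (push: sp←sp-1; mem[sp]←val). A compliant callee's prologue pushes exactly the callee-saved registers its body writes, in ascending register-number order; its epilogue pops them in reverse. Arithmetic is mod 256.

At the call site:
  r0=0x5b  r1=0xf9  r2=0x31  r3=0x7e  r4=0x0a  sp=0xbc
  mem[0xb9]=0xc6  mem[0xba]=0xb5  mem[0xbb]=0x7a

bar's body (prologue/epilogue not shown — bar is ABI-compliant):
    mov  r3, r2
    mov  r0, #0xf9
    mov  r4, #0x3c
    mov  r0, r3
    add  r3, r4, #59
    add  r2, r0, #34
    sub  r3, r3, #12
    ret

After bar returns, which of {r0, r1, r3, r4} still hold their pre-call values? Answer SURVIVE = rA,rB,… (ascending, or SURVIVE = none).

SURVIVE = r0,r1,r4

prologue: push r0 → mem[0xbb]=0x5b, sp=0xbb
prologue: push r2 → mem[0xba]=0x31, sp=0xba
prologue: push r4 → mem[0xb9]=0x0a, sp=0xb9
body[0] mov  r3, r2 → r3=0x31
body[1] mov  r0, #0xf9 → r0=0xf9
body[2] mov  r4, #0x3c → r4=0x3c
body[3] mov  r0, r3 → r0=0x31
body[4] add  r3, r4, #59 → r3=0x77
body[5] add  r2, r0, #34 → r2=0x53
body[6] sub  r3, r3, #12 → r3=0x6b
epilogue: pop r4=0x0a, sp=0xba
epilogue: pop r2=0x31, sp=0xbb
epilogue: pop r0=0x5b, sp=0xbc
r0: callee-saved, written=True
r1: caller-saved, written=False
r3: caller-saved, written=True
r4: callee-saved, written=True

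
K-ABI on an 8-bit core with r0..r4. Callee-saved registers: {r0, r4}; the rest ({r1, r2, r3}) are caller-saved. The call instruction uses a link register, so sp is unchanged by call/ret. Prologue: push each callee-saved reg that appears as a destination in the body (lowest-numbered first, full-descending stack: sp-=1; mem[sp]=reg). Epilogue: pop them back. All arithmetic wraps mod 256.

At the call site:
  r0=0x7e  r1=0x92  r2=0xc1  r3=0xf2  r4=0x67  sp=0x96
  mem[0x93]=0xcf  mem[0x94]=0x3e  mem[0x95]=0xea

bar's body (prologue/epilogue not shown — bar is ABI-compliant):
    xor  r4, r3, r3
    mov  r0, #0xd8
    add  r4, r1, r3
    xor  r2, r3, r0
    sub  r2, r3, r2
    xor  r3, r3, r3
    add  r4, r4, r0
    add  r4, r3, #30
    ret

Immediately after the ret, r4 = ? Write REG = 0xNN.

REG = 0x67

prologue: push r0 -> mem[0x95]=0x7e, sp=0x95
prologue: push r4 -> mem[0x94]=0x67, sp=0x94
body[0] xor  r4, r3, r3 -> r4=0x00
body[1] mov  r0, #0xd8 -> r0=0xd8
body[2] add  r4, r1, r3 -> r4=0x84
body[3] xor  r2, r3, r0 -> r2=0x2a
body[4] sub  r2, r3, r2 -> r2=0xc8
body[5] xor  r3, r3, r3 -> r3=0x00
body[6] add  r4, r4, r0 -> r4=0x5c
body[7] add  r4, r3, #30 -> r4=0x1e
epilogue: pop r4=0x67, sp=0x95
epilogue: pop r0=0x7e, sp=0x96
r4 is callee-saved -> restored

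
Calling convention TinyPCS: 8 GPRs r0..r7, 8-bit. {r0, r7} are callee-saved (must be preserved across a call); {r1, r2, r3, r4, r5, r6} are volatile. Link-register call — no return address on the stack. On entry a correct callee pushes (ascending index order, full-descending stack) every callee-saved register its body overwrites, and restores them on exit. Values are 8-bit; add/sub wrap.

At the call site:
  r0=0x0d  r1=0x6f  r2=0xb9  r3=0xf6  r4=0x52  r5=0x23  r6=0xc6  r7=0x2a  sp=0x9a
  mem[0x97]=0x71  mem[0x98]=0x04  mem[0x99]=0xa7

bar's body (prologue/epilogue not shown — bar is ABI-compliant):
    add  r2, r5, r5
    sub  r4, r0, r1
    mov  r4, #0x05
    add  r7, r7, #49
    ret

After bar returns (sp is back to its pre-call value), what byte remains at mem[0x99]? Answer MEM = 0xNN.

MEM = 0x2a

prologue: push r7 → mem[0x99]=0x2a, sp=0x99
body[0] add  r2, r5, r5 → r2=0x46
body[1] sub  r4, r0, r1 → r4=0x9e
body[2] mov  r4, #0x05 → r4=0x05
body[3] add  r7, r7, #49 → r7=0x5b
epilogue: pop r7=0x2a, sp=0x9a
prologue pushed ['r7'] at ['0x99']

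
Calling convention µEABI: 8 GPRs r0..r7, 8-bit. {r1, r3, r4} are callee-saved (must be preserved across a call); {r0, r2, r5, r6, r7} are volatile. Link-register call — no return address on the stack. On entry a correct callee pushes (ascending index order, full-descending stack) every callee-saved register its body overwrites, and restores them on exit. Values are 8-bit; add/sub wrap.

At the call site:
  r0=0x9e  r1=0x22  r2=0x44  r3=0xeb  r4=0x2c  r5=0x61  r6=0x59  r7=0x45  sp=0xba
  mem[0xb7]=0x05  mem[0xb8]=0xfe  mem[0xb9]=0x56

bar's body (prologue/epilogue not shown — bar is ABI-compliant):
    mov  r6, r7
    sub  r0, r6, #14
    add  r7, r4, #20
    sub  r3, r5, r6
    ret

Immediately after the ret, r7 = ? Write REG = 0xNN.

prologue: push r3 -> mem[0xb9]=0xeb, sp=0xb9
body[0] mov  r6, r7 -> r6=0x45
body[1] sub  r0, r6, #14 -> r0=0x37
body[2] add  r7, r4, #20 -> r7=0x40
body[3] sub  r3, r5, r6 -> r3=0x1c
epilogue: pop r3=0xeb, sp=0xba
r7 is caller-saved -> body value

REG = 0x40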